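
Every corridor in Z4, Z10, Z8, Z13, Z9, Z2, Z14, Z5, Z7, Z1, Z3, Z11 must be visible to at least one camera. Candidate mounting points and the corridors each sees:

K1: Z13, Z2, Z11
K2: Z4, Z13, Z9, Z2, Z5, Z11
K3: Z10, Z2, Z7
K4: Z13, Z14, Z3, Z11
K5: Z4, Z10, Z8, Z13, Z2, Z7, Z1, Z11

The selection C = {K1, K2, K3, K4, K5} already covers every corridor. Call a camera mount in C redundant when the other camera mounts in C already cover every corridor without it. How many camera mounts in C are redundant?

2

Drop K1: the rest still cover every corridor — redundant.
Drop K2: Z9, Z5 uncovered — not redundant.
Drop K3: the rest still cover every corridor — redundant.
Drop K4: Z14, Z3 uncovered — not redundant.
Drop K5: Z8, Z1 uncovered — not redundant.
2 redundant: K1, K3.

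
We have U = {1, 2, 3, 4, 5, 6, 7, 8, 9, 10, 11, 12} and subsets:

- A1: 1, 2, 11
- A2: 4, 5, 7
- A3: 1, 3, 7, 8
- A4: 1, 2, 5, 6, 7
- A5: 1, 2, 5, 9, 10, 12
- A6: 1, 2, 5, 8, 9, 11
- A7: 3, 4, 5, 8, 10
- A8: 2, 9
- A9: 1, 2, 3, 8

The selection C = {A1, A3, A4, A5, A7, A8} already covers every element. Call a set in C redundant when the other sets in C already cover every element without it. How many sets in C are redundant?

Drop A1: 11 uncovered — not redundant.
Drop A3: the rest still cover every element — redundant.
Drop A4: 6 uncovered — not redundant.
Drop A5: 12 uncovered — not redundant.
Drop A7: 4 uncovered — not redundant.
Drop A8: the rest still cover every element — redundant.
2 redundant: A3, A8.

2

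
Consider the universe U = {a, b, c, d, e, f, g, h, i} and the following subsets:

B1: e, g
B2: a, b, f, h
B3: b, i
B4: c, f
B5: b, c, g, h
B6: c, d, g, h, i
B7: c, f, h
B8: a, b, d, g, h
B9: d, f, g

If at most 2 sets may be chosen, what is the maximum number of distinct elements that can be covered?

Choosing B2, B6 covers {a, b, c, d, f, g, h, i} — 8 elements.
No choice of 2 sets does better; here e is left uncovered.

8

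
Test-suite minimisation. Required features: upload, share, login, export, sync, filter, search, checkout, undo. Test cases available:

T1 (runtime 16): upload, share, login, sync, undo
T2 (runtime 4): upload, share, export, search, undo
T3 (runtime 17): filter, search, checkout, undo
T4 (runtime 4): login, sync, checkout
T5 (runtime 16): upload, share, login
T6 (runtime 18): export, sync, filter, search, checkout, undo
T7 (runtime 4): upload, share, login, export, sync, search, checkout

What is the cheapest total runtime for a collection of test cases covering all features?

T3, T7 cover every feature at runtime 17 + 4 = 21.
Any cover uses at least 2 test cases; among all covering selections none totals below 21.
Greedy by coverage-per-runtime would pick T7, T2, T3 for 25 — worse than the optimum 21.

21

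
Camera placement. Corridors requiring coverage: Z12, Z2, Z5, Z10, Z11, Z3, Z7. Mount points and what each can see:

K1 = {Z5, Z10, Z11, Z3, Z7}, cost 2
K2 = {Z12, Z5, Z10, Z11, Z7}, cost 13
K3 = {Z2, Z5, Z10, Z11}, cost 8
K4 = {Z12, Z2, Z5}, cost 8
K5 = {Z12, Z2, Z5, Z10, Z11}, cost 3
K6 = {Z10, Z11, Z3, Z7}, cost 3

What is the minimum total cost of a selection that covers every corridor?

K1, K5 cover every corridor at cost 2 + 3 = 5.
Any cover uses at least 2 camera mounts; among all covering selections none totals below 5.

5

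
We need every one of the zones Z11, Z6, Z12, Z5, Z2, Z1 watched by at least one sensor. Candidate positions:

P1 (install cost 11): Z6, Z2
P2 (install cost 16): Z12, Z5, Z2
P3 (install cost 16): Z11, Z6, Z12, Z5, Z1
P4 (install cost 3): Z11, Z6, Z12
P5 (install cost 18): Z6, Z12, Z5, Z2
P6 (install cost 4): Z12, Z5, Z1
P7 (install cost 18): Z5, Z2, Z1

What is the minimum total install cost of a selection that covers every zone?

18

P1, P4, P6 cover every zone at install cost 11 + 3 + 4 = 18.
Any cover uses at least 2 sensor positions; among all covering selections none totals below 18.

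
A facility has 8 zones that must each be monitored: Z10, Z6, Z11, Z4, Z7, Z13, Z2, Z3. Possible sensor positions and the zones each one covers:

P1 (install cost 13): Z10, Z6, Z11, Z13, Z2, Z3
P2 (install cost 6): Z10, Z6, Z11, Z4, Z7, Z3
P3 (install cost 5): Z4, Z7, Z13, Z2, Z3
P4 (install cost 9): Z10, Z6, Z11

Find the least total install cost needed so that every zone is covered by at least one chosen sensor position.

P2, P3 cover every zone at install cost 6 + 5 = 11.
Any cover uses at least 2 sensor positions; among all covering selections none totals below 11.

11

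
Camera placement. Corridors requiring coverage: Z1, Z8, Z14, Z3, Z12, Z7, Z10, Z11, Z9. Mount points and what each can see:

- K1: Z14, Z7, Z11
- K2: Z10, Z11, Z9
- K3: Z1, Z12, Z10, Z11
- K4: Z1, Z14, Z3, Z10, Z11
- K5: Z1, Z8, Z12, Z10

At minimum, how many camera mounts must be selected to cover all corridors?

K1, K2, K4, K5 together cover {Z1, Z8, Z14, Z3, Z12, Z7, Z10, Z11, Z9} — every corridor.
No 3 of the 5 camera mounts cover everything (all 10 triples fall short), so 4 is minimum.

4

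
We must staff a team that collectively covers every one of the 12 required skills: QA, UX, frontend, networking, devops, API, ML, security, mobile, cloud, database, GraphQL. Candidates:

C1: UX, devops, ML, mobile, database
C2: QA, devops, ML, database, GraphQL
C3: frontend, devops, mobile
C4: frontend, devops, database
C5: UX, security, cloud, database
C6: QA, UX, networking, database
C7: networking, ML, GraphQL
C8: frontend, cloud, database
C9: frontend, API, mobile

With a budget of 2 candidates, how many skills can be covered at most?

Choosing C2, C5 covers {QA, UX, devops, ML, security, cloud, database, GraphQL} — 8 skills.
No choice of 2 candidates does better; here frontend, networking, API, mobile are left uncovered.

8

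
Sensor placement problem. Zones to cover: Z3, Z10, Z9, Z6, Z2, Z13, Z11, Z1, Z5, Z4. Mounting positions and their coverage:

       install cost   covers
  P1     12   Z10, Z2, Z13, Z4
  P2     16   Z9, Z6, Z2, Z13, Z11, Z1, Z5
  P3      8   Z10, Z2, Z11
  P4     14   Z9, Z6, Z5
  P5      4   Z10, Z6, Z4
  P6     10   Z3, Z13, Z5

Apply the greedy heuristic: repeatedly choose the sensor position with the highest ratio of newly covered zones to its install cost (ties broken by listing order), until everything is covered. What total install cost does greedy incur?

Pick 1: P5 adds 3 new (Z10, Z6, Z4) at install cost 4 (ratio 3/4).
Pick 2: P2 adds 6 new (Z9, Z2, Z13, Z11, Z1, Z5) at install cost 16 (ratio 6/16).
Pick 3: P6 adds 1 new (Z3) at install cost 10 (ratio 1/10).
Greedy total install cost: 4 + 16 + 10 = 30.

30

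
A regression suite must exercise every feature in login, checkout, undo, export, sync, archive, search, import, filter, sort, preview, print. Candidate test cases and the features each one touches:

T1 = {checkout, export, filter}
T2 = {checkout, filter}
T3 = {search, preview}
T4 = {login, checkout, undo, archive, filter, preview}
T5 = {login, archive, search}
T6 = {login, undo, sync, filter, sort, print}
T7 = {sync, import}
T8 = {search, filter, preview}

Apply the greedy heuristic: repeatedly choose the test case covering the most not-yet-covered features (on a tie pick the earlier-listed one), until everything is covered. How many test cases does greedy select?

5

Pick 1: T4 covers 6 new features (login, checkout, undo, archive, filter, preview).
Pick 2: T6 covers 3 new features (sync, sort, print).
Pick 3: T1 covers 1 new features (export).
Pick 4: T3 covers 1 new features (search).
Pick 5: T7 covers 1 new features (import).
Greedy uses 5 test cases.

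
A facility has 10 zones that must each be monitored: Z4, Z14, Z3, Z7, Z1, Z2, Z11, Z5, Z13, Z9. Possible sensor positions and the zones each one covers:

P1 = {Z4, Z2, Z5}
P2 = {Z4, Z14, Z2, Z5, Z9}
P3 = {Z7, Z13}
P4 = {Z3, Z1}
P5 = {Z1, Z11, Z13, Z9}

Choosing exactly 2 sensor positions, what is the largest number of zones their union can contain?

8

Choosing P2, P5 covers {Z4, Z14, Z1, Z2, Z11, Z5, Z13, Z9} — 8 zones.
No choice of 2 sensor positions does better; here Z3, Z7 are left uncovered.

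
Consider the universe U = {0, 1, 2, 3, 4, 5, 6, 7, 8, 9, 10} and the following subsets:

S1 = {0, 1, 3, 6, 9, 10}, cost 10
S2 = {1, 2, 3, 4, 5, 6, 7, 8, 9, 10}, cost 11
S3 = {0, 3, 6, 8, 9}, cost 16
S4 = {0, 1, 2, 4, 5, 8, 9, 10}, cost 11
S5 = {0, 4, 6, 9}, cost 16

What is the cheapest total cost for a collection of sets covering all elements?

S1, S2 cover every element at cost 10 + 11 = 21.
Any cover uses at least 2 sets; among all covering selections none totals below 21.

21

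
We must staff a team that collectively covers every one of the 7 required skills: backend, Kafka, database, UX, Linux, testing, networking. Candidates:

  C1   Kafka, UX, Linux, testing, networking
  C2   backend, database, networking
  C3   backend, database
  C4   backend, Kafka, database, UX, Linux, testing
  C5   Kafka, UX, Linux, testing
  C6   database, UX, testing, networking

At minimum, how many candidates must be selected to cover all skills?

C1, C2 together cover {backend, Kafka, database, UX, Linux, testing, networking} — every skill.
No single candidate contains all 7 skills, so 2 is optimal.

2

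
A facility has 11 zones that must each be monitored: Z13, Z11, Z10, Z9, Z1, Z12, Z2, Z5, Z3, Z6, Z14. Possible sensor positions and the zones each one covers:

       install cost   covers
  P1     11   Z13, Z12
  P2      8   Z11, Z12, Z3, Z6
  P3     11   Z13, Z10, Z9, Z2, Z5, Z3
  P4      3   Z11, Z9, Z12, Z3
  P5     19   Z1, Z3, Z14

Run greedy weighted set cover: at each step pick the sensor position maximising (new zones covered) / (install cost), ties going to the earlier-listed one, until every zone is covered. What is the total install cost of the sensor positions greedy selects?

41

Pick 1: P4 adds 4 new (Z11, Z9, Z12, Z3) at install cost 3 (ratio 4/3).
Pick 2: P3 adds 4 new (Z13, Z10, Z2, Z5) at install cost 11 (ratio 4/11).
Pick 3: P2 adds 1 new (Z6) at install cost 8 (ratio 1/8).
Pick 4: P5 adds 2 new (Z1, Z14) at install cost 19 (ratio 2/19).
Greedy total install cost: 3 + 11 + 8 + 19 = 41. (The true optimum is 38, so greedy overshoots here.)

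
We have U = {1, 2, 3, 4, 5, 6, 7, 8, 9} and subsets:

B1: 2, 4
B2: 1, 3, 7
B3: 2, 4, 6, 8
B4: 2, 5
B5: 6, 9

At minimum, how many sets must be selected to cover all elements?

4

B2, B3, B4, B5 together cover {1, 2, 3, 4, 5, 6, 7, 8, 9} — every element.
No 3 of the 5 sets cover everything (all 10 triples fall short), so 4 is minimum.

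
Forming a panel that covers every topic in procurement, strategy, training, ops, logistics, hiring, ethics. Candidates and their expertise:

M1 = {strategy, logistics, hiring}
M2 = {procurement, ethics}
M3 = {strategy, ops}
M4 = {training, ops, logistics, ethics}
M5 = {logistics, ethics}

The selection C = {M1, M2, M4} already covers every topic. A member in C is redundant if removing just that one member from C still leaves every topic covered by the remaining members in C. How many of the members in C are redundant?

0

Drop M1: strategy, hiring uncovered — not redundant.
Drop M2: procurement uncovered — not redundant.
Drop M4: training, ops uncovered — not redundant.
None of the members in C is redundant.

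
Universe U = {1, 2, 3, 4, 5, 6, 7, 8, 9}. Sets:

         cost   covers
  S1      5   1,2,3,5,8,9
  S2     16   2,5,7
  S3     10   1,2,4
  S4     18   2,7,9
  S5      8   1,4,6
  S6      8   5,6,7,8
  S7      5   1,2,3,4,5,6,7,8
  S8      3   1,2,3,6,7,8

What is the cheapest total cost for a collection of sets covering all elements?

S1, S7 cover every element at cost 5 + 5 = 10.
Any cover uses at least 2 sets; among all covering selections none totals below 10.

10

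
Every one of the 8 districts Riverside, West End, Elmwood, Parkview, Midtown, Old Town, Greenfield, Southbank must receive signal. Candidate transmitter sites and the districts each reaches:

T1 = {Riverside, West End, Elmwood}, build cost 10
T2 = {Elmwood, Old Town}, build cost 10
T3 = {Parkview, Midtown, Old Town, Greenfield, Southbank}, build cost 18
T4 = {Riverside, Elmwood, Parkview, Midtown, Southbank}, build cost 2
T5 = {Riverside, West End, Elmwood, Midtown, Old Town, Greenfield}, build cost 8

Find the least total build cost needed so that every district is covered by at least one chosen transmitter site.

10

T4, T5 cover every district at build cost 2 + 8 = 10.
Any cover uses at least 2 transmitter sites; among all covering selections none totals below 10.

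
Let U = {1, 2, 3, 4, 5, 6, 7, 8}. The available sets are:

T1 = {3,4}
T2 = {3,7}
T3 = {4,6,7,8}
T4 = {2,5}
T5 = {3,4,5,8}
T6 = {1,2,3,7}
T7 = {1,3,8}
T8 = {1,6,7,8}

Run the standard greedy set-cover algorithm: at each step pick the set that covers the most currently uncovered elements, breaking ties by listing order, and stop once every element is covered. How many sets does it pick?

Pick 1: T3 covers 4 new elements (4, 6, 7, 8).
Pick 2: T6 covers 3 new elements (1, 2, 3).
Pick 3: T4 covers 1 new elements (5).
Greedy uses 3 sets.

3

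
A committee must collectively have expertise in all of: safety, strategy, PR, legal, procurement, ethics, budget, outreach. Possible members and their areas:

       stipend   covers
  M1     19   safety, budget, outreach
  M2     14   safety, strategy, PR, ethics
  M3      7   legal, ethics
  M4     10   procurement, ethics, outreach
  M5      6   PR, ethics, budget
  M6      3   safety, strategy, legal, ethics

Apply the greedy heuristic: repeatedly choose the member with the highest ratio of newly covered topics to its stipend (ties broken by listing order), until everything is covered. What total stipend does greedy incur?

19

Pick 1: M6 adds 4 new (safety, strategy, legal, ethics) at stipend 3 (ratio 4/3).
Pick 2: M5 adds 2 new (PR, budget) at stipend 6 (ratio 2/6).
Pick 3: M4 adds 2 new (procurement, outreach) at stipend 10 (ratio 2/10).
Greedy total stipend: 3 + 6 + 10 = 19.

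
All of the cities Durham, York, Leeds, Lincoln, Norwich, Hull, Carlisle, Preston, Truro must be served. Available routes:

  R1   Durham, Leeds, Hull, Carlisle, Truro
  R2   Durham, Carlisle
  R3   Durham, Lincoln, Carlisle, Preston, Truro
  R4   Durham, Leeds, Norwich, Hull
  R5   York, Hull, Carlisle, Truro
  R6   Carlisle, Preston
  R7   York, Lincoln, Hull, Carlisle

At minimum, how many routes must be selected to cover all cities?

3

R3, R4, R5 together cover {Durham, York, Leeds, Lincoln, Norwich, Hull, Carlisle, Preston, Truro} — every city.
No 2 of the 7 routes cover everything (all 21 pairs fall short), so 3 is minimum.
Greedy (largest uncovered first) would take R1, R3, R4, R5 — 4 routes — but 3 suffice.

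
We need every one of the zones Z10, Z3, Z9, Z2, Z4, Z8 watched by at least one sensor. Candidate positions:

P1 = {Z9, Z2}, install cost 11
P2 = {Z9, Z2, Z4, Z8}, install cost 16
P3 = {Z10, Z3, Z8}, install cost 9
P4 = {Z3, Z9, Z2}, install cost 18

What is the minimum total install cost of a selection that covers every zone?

25

P2, P3 cover every zone at install cost 16 + 9 = 25.
Any cover uses at least 2 sensor positions; among all covering selections none totals below 25.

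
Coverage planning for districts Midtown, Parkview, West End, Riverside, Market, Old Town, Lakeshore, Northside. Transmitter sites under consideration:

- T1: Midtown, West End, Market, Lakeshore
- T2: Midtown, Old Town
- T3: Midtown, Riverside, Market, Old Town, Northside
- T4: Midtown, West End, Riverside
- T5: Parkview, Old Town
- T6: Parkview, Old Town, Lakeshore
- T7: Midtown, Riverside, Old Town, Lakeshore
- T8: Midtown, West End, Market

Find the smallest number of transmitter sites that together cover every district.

3

T1, T3, T5 together cover {Midtown, Parkview, West End, Riverside, Market, Old Town, Lakeshore, Northside} — every district.
No 2 of the 8 transmitter sites cover everything (all 28 pairs fall short), so 3 is minimum.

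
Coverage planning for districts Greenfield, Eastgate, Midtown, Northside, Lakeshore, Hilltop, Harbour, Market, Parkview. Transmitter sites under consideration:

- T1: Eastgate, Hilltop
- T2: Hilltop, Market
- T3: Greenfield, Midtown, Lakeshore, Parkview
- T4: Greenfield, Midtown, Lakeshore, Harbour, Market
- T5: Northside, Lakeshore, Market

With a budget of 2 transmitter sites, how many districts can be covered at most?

7

Choosing T1, T4 covers {Greenfield, Eastgate, Midtown, Lakeshore, Hilltop, Harbour, Market} — 7 districts.
No choice of 2 transmitter sites does better; here Northside, Parkview are left uncovered.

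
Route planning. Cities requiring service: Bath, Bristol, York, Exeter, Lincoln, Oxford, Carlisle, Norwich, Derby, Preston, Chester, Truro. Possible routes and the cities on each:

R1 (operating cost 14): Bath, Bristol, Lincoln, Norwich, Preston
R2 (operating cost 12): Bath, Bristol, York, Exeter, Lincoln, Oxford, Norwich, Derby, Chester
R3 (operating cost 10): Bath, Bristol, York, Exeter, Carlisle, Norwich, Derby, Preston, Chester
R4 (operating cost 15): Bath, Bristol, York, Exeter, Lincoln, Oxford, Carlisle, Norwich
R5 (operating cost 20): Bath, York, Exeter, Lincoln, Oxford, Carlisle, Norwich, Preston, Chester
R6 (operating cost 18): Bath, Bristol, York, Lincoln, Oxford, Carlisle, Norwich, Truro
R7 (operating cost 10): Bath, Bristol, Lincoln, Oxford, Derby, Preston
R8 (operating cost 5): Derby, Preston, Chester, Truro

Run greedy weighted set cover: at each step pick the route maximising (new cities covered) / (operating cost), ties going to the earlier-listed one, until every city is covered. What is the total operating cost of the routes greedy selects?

25

Pick 1: R3 adds 9 new (Bath, Bristol, York, Exeter, Carlisle, Norwich, Derby, Preston, Chester) at operating cost 10 (ratio 9/10).
Pick 2: R7 adds 2 new (Lincoln, Oxford) at operating cost 10 (ratio 2/10).
Pick 3: R8 adds 1 new (Truro) at operating cost 5 (ratio 1/5).
Greedy total operating cost: 10 + 10 + 5 = 25. (The true optimum is 20, so greedy overshoots here.)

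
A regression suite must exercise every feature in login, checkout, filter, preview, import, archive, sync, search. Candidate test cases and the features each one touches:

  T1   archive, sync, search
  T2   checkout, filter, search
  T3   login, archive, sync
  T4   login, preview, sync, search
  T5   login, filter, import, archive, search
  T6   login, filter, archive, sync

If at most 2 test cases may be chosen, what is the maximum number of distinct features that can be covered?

7

Choosing T4, T5 covers {login, filter, preview, import, archive, sync, search} — 7 features.
No choice of 2 test cases does better; here checkout is left uncovered.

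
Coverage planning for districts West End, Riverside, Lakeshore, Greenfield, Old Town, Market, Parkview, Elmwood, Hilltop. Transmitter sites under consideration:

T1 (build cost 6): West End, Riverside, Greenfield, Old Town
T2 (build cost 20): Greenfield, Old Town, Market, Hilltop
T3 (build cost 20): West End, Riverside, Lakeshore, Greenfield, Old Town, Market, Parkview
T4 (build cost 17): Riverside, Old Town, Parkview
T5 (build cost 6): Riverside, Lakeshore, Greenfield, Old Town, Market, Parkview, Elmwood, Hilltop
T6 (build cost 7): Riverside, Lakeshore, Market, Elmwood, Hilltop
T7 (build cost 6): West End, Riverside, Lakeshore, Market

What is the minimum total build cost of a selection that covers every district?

12

T1, T5 cover every district at build cost 6 + 6 = 12.
Any cover uses at least 2 transmitter sites; among all covering selections none totals below 12.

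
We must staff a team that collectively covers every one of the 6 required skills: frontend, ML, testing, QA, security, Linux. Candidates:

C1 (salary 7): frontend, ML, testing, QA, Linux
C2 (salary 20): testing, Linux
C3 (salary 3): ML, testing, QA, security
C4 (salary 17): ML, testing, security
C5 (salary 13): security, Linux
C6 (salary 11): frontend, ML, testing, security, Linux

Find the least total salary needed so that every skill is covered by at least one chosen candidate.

C1, C3 cover every skill at salary 7 + 3 = 10.
Any cover uses at least 2 candidates; among all covering selections none totals below 10.

10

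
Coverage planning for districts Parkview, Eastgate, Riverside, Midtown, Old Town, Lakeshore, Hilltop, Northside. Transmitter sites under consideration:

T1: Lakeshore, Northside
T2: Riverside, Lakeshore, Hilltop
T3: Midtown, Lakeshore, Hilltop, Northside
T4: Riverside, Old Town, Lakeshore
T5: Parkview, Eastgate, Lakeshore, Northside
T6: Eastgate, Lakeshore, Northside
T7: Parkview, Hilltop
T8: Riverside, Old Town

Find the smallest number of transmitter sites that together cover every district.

3

T3, T4, T5 together cover {Parkview, Eastgate, Riverside, Midtown, Old Town, Lakeshore, Hilltop, Northside} — every district.
No 2 of the 8 transmitter sites cover everything (all 28 pairs fall short), so 3 is minimum.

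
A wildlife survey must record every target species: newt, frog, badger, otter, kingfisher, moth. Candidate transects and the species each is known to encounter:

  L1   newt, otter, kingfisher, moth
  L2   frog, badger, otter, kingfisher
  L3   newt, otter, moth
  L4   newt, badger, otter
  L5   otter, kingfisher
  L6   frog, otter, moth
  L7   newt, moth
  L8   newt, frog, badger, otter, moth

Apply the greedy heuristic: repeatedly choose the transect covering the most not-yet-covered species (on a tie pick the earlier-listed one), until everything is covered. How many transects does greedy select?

2

Pick 1: L8 covers 5 new species (newt, frog, badger, otter, moth).
Pick 2: L1 covers 1 new species (kingfisher).
Greedy uses 2 transects.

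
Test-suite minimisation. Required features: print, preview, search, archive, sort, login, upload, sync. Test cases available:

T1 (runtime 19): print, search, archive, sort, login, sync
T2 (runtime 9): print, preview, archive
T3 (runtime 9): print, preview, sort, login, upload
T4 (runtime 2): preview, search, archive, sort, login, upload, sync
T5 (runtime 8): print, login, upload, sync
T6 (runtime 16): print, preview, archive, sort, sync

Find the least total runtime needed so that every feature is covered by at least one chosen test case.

T4, T5 cover every feature at runtime 2 + 8 = 10.
Any cover uses at least 2 test cases; among all covering selections none totals below 10.

10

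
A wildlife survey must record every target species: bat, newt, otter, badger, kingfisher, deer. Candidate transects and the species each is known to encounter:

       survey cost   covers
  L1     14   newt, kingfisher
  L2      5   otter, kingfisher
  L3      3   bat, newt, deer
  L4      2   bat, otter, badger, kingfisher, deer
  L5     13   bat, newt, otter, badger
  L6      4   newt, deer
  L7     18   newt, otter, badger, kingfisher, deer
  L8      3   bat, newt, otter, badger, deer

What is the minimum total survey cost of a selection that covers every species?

5

L3, L4 cover every species at survey cost 3 + 2 = 5.
Any cover uses at least 2 transects; among all covering selections none totals below 5.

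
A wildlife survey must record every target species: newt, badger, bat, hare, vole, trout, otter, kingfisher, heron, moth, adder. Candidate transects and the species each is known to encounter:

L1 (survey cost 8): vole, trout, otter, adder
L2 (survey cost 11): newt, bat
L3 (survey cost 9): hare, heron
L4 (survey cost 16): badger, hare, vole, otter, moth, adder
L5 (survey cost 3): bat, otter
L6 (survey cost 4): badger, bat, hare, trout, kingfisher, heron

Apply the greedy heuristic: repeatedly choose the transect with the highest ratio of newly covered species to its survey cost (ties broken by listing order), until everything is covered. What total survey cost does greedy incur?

Pick 1: L6 adds 6 new (badger, bat, hare, trout, kingfisher, heron) at survey cost 4 (ratio 6/4).
Pick 2: L1 adds 3 new (vole, otter, adder) at survey cost 8 (ratio 3/8).
Pick 3: L2 adds 1 new (newt) at survey cost 11 (ratio 1/11).
Pick 4: L4 adds 1 new (moth) at survey cost 16 (ratio 1/16).
Greedy total survey cost: 4 + 8 + 11 + 16 = 39. (The true optimum is 31, so greedy overshoots here.)

39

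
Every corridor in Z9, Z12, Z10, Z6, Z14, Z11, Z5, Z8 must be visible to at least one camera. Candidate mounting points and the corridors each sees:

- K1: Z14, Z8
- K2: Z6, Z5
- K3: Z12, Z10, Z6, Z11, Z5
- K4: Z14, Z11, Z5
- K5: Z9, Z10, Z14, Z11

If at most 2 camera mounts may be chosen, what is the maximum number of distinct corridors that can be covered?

7

Choosing K1, K3 covers {Z12, Z10, Z6, Z14, Z11, Z5, Z8} — 7 corridors.
No choice of 2 camera mounts does better; here Z9 is left uncovered.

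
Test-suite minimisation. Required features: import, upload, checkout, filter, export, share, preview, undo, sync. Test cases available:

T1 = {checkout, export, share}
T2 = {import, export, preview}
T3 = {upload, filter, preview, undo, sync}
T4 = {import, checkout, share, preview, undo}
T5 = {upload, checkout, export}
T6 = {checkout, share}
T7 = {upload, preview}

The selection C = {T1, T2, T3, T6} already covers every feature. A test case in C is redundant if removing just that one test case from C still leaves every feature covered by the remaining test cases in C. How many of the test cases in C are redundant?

Drop T1: the rest still cover every feature — redundant.
Drop T2: import uncovered — not redundant.
Drop T3: upload, filter, undo, sync uncovered — not redundant.
Drop T6: the rest still cover every feature — redundant.
2 redundant: T1, T6.

2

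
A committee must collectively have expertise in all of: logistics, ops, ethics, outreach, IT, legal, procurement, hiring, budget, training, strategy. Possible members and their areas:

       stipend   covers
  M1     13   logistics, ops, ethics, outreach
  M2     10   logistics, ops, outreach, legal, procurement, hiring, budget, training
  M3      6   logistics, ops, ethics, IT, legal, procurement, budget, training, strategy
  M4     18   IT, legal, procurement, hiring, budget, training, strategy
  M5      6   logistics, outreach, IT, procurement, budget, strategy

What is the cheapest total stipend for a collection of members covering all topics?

16

M2, M3 cover every topic at stipend 10 + 6 = 16.
Any cover uses at least 2 members; among all covering selections none totals below 16.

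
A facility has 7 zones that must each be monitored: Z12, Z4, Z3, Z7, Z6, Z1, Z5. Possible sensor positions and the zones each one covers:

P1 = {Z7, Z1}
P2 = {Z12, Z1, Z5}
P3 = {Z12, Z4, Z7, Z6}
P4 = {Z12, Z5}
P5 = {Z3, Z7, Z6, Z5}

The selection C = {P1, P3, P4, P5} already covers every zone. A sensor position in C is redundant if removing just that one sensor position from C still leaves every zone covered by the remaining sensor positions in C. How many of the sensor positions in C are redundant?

1

Drop P1: Z1 uncovered — not redundant.
Drop P3: Z4 uncovered — not redundant.
Drop P4: the rest still cover every zone — redundant.
Drop P5: Z3 uncovered — not redundant.
1 redundant: P4.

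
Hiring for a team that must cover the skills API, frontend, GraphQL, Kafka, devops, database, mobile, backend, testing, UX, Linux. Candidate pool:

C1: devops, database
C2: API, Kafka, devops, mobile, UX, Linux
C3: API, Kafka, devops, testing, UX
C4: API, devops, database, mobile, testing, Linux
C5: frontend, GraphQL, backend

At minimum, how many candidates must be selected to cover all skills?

C2, C4, C5 together cover {API, frontend, GraphQL, Kafka, devops, database, mobile, backend, testing, UX, Linux} — every skill.
No 2 of the 5 candidates cover everything (all 10 pairs fall short), so 3 is minimum.

3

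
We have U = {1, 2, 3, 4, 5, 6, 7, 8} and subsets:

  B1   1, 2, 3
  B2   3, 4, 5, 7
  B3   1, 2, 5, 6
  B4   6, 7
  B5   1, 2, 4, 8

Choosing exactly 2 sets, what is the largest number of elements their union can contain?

7

Choosing B2, B3 covers {1, 2, 3, 4, 5, 6, 7} — 7 elements.
No choice of 2 sets does better; here 8 is left uncovered.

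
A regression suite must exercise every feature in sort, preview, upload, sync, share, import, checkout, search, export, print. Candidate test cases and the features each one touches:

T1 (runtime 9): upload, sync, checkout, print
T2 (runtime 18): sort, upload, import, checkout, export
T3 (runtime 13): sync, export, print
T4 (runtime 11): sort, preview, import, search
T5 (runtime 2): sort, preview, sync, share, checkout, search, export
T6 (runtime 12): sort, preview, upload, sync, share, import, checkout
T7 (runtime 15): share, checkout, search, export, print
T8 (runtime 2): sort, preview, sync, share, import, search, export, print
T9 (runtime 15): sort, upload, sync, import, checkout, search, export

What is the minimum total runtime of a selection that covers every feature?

T1, T8 cover every feature at runtime 9 + 2 = 11.
Any cover uses at least 2 test cases; among all covering selections none totals below 11.
Greedy by coverage-per-runtime would pick T8, T5, T1 for 13 — worse than the optimum 11.

11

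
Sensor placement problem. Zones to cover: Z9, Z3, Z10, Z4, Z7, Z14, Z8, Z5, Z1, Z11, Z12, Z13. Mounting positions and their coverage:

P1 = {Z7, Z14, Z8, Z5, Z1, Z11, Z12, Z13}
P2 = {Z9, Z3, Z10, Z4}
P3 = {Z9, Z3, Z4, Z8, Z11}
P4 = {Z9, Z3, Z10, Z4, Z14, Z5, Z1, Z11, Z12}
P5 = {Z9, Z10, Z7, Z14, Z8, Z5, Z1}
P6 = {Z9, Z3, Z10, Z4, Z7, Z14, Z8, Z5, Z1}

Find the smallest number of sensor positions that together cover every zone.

P1, P2 together cover {Z9, Z3, Z10, Z4, Z7, Z14, Z8, Z5, Z1, Z11, Z12, Z13} — every zone.
No single sensor position contains all 12 zones, so 2 is optimal.

2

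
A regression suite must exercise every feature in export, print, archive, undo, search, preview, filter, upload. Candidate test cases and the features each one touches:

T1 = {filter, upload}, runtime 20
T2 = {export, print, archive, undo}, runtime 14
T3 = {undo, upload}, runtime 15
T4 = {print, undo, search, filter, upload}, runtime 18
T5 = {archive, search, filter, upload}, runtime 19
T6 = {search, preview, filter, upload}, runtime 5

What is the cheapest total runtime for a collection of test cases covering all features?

T2, T6 cover every feature at runtime 14 + 5 = 19.
Any cover uses at least 2 test cases; among all covering selections none totals below 19.

19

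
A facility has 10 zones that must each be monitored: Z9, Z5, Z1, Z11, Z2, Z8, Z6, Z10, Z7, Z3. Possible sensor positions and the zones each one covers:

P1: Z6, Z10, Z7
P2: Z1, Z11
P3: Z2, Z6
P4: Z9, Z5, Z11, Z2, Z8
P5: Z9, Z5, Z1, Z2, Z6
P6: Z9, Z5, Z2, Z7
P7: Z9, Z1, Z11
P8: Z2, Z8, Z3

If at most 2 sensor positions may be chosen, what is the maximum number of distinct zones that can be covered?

Choosing P1, P4 covers {Z9, Z5, Z11, Z2, Z8, Z6, Z10, Z7} — 8 zones.
No choice of 2 sensor positions does better; here Z1, Z3 are left uncovered.

8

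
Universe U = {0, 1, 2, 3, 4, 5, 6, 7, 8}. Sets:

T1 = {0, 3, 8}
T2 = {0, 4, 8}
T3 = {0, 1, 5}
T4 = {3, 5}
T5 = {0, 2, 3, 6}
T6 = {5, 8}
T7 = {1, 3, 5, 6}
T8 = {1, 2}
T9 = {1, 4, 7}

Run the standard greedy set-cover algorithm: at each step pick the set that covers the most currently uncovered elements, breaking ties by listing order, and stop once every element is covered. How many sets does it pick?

3

Pick 1: T5 covers 4 new elements (0, 2, 3, 6).
Pick 2: T9 covers 3 new elements (1, 4, 7).
Pick 3: T6 covers 2 new elements (5, 8).
Greedy uses 3 sets.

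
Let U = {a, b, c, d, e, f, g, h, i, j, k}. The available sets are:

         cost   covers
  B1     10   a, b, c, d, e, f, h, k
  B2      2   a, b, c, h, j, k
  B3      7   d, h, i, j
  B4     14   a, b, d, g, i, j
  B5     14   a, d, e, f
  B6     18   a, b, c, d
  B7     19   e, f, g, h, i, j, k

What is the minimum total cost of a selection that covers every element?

24

B1, B4 cover every element at cost 10 + 14 = 24.
Any cover uses at least 2 sets; among all covering selections none totals below 24.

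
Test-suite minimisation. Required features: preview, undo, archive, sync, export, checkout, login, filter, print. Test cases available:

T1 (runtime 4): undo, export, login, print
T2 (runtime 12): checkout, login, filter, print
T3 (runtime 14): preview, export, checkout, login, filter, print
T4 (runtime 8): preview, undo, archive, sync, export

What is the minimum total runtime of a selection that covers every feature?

20

T2, T4 cover every feature at runtime 12 + 8 = 20.
Any cover uses at least 2 test cases; among all covering selections none totals below 20.
Greedy by coverage-per-runtime would pick T1, T4, T2 for 24 — worse than the optimum 20.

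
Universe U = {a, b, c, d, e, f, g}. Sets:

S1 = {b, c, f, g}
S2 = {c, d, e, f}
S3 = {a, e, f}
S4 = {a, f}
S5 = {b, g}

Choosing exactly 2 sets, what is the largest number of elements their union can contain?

6

Choosing S1, S2 covers {b, c, d, e, f, g} — 6 elements.
No choice of 2 sets does better; here a is left uncovered.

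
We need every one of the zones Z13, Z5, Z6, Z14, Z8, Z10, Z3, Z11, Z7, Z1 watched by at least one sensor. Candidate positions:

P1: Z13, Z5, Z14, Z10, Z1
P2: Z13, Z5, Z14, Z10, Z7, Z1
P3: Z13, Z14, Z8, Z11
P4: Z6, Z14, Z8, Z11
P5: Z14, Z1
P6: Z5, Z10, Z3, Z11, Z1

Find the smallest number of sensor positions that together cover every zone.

3

P2, P4, P6 together cover {Z13, Z5, Z6, Z14, Z8, Z10, Z3, Z11, Z7, Z1} — every zone.
No 2 of the 6 sensor positions cover everything (all 15 pairs fall short), so 3 is minimum.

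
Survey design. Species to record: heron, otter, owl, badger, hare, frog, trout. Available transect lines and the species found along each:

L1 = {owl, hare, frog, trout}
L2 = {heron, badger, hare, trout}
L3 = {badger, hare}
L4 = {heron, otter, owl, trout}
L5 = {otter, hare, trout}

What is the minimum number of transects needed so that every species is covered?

3

L1, L2, L4 together cover {heron, otter, owl, badger, hare, frog, trout} — every species.
No 2 of the 5 transects cover everything (all 10 pairs fall short), so 3 is minimum.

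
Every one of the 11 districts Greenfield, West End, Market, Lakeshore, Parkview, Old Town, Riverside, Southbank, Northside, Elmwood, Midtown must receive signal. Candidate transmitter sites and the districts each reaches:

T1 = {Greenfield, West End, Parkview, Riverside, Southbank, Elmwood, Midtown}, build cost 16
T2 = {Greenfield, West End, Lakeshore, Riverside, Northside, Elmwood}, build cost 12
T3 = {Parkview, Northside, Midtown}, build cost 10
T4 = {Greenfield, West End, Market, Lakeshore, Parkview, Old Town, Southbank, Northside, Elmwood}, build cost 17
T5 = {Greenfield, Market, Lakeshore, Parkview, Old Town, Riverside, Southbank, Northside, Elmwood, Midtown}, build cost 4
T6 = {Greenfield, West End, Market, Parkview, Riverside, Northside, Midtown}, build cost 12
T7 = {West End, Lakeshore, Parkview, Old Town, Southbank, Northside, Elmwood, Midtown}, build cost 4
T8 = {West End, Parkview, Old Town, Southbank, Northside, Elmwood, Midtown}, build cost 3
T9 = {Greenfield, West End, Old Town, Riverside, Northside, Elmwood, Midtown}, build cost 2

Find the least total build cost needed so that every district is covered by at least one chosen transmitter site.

6

T5, T9 cover every district at build cost 4 + 2 = 6.
Any cover uses at least 2 transmitter sites; among all covering selections none totals below 6.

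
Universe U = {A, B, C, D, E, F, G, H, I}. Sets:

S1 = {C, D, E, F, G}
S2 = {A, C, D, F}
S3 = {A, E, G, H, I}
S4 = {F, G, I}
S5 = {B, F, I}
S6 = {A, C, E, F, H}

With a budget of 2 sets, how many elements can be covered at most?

Choosing S1, S3 covers {A, C, D, E, F, G, H, I} — 8 elements.
No choice of 2 sets does better; here B is left uncovered.

8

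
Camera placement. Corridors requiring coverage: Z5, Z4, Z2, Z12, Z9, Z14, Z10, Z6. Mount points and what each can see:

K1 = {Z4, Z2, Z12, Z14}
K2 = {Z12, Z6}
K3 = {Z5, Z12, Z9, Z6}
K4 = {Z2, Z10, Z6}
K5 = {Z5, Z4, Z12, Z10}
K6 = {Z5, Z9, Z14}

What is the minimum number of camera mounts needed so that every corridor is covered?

K1, K3, K4 together cover {Z5, Z4, Z2, Z12, Z9, Z14, Z10, Z6} — every corridor.
No 2 of the 6 camera mounts cover everything (all 15 pairs fall short), so 3 is minimum.

3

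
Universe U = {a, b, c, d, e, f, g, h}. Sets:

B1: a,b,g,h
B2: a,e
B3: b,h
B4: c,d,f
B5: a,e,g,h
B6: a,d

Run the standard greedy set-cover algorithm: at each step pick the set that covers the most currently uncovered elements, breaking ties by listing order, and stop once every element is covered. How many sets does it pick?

Pick 1: B1 covers 4 new elements (a, b, g, h).
Pick 2: B4 covers 3 new elements (c, d, f).
Pick 3: B2 covers 1 new elements (e).
Greedy uses 3 sets.

3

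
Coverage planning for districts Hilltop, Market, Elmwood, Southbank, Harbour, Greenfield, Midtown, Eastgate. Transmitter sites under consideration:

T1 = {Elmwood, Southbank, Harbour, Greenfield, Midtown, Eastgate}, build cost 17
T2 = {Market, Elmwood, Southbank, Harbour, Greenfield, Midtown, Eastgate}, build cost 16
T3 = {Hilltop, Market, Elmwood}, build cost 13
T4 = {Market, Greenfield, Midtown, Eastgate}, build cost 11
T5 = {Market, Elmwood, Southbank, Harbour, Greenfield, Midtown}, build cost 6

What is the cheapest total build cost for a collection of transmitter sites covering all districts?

T2, T3 cover every district at build cost 16 + 13 = 29.
Any cover uses at least 2 transmitter sites; among all covering selections none totals below 29.
Greedy by coverage-per-build cost would pick T5, T4, T3 for 30 — worse than the optimum 29.

29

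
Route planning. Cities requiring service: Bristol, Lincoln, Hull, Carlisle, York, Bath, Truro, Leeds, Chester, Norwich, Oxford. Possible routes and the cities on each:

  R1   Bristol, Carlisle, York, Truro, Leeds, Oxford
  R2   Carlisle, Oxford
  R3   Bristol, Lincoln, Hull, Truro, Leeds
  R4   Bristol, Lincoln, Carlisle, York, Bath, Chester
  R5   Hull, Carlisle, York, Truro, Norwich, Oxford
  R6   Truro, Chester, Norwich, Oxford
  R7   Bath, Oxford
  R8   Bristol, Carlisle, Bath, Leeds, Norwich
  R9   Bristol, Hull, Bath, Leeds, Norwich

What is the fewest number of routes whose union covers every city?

R1, R4, R5 together cover {Bristol, Lincoln, Hull, Carlisle, York, Bath, Truro, Leeds, Chester, Norwich, Oxford} — every city.
No 2 of the 9 routes cover everything (all 36 pairs fall short), so 3 is minimum.

3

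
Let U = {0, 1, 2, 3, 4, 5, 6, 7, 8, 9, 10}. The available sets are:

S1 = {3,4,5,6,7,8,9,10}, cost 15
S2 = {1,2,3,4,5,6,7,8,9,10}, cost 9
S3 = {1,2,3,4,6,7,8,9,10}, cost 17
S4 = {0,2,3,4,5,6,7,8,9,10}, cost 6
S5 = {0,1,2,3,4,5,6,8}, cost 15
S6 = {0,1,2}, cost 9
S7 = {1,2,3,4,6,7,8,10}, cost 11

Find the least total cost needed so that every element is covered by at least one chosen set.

S2, S4 cover every element at cost 9 + 6 = 15.
Any cover uses at least 2 sets; among all covering selections none totals below 15.

15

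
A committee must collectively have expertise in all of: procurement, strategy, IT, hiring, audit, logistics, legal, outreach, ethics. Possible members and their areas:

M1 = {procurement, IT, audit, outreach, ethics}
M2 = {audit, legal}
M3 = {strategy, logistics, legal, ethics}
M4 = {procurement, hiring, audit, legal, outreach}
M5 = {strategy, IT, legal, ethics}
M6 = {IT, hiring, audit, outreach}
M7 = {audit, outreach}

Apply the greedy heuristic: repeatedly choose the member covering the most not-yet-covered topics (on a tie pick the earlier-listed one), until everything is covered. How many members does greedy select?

3

Pick 1: M1 covers 5 new topics (procurement, IT, audit, outreach, ethics).
Pick 2: M3 covers 3 new topics (strategy, logistics, legal).
Pick 3: M4 covers 1 new topics (hiring).
Greedy uses 3 members.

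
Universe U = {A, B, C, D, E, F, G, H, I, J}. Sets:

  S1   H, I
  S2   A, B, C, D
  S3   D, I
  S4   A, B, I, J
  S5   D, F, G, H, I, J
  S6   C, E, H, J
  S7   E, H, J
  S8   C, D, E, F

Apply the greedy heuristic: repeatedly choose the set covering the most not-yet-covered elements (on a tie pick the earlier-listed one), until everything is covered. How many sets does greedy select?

3

Pick 1: S5 covers 6 new elements (D, F, G, H, I, J).
Pick 2: S2 covers 3 new elements (A, B, C).
Pick 3: S6 covers 1 new elements (E).
Greedy uses 3 sets.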